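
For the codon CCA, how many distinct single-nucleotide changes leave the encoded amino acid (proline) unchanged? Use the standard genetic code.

Position 1: none → 0 synonymous.
Position 2: none → 0 synonymous.
Position 3: CCU, CCC, CCG → 3 synonymous.
Total: 0 + 0 + 3 = 3.

3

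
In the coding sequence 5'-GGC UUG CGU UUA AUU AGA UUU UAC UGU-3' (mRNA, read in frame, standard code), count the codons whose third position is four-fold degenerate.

Codon 1 GGC (Gly): third position 4-fold.
Codon 2 UUG (Leu): third position 2-fold.
Codon 3 CGU (Arg): third position 4-fold.
Codon 4 UUA (Leu): third position 2-fold.
Codon 5 AUU (Ile): third position 3-fold.
Codon 6 AGA (Arg): third position 2-fold.
Codon 7 UUU (Phe): third position 2-fold.
Codon 8 UAC (Tyr): third position 2-fold.
Codon 9 UGU (Cys): third position 2-fold.
Four-fold degenerate third positions: 2.

2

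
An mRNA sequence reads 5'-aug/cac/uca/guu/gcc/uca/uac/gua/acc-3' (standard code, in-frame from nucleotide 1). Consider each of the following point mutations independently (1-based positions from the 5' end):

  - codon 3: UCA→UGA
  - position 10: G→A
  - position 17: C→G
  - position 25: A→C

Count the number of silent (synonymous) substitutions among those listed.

Codon 3: UCA (Ser) → UGA (Stop) — nonsense.
Codon 4: GUU (Val) → AUU (Ile) — missense.
Codon 6: UCA (Ser) → UGA (Stop) — nonsense.
Codon 9: ACC (Thr) → CCC (Pro) — missense.
Synonymous: 0 of 4.

0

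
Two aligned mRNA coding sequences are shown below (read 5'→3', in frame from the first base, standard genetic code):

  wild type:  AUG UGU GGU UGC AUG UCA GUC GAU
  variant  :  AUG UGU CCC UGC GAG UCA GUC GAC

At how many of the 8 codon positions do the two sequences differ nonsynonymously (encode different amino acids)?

Codon 1: AUG Met / AUG Met — identical.
Codon 2: UGU Cys / UGU Cys — identical.
Codon 3: GGU Gly / CCC Pro — nonsynonymous.
Codon 4: UGC Cys / UGC Cys — identical.
Codon 5: AUG Met / GAG Glu — nonsynonymous.
Codon 6: UCA Ser / UCA Ser — identical.
Codon 7: GUC Val / GUC Val — identical.
Codon 8: GAU Asp / GAC Asp — synonymous.
Nonsynonymous differences: 2.

2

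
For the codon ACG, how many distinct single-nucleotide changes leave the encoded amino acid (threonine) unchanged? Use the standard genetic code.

Position 1: none → 0 synonymous.
Position 2: none → 0 synonymous.
Position 3: ACU, ACC, ACA → 3 synonymous.
Total: 0 + 0 + 3 = 3.

3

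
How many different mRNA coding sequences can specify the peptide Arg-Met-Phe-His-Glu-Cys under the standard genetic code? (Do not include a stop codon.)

96

Arg: 6 codons.
Met: 1 codon.
Phe: 2 codons.
His: 2 codons.
Glu: 2 codons.
Cys: 2 codons.
6 × 1 × 2 × 2 × 2 × 2 = 96.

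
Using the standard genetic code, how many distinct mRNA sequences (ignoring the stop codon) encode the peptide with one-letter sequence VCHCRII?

Val: 4 codons.
Cys: 2 codons.
His: 2 codons.
Cys: 2 codons.
Arg: 6 codons.
Ile: 3 codons.
Ile: 3 codons.
4 × 2 × 2 × 2 × 6 × 3 × 3 = 1728.

1728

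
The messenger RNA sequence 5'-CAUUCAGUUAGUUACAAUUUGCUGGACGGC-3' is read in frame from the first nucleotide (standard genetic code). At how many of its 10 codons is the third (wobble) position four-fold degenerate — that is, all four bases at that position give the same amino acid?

4

Codon 1 CAU (His): third position 2-fold.
Codon 2 UCA (Ser): third position 4-fold.
Codon 3 GUU (Val): third position 4-fold.
Codon 4 AGU (Ser): third position 2-fold.
Codon 5 UAC (Tyr): third position 2-fold.
Codon 6 AAU (Asn): third position 2-fold.
Codon 7 UUG (Leu): third position 2-fold.
Codon 8 CUG (Leu): third position 4-fold.
Codon 9 GAC (Asp): third position 2-fold.
Codon 10 GGC (Gly): third position 4-fold.
Four-fold degenerate third positions: 4.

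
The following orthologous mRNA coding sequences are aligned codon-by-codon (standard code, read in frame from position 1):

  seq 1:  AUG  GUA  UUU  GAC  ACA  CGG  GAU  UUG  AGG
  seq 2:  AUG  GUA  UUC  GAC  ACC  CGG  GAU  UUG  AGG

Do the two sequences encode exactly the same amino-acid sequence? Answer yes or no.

Codon 1: AUG Met / AUG Met — identical.
Codon 2: GUA Val / GUA Val — identical.
Codon 3: UUU Phe / UUC Phe — synonymous.
Codon 4: GAC Asp / GAC Asp — identical.
Codon 5: ACA Thr / ACC Thr — synonymous.
Codon 6: CGG Arg / CGG Arg — identical.
Codon 7: GAU Asp / GAU Asp — identical.
Codon 8: UUG Leu / UUG Leu — identical.
Codon 9: AGG Arg / AGG Arg — identical.
Nonsynonymous differences: 0 → same protein.

yes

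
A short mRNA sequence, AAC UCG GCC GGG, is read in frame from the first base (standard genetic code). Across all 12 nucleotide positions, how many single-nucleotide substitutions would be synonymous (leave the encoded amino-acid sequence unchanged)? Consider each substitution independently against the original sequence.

Codon 1 (AAC, Asn): 1 synonymous substitution.
Codon 2 (UCG, Ser): 3 synonymous substitutions.
Codon 3 (GCC, Ala): 3 synonymous substitutions.
Codon 4 (GGG, Gly): 3 synonymous substitutions.
Total: 1 + 3 + 3 + 3 = 10.

10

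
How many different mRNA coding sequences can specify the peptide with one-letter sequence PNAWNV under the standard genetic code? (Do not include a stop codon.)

256

Pro: 4 codons.
Asn: 2 codons.
Ala: 4 codons.
Trp: 1 codon.
Asn: 2 codons.
Val: 4 codons.
4 × 2 × 4 × 1 × 2 × 4 = 256.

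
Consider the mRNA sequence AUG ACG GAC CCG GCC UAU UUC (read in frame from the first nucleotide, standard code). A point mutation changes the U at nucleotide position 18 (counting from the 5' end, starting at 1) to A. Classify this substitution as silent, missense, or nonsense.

nonsense

Position 18 falls in codon 6: UAU → Tyr.
After the substitution the codon is UAA → Stop.
The new codon is a stop codon, so this is a nonsense mutation.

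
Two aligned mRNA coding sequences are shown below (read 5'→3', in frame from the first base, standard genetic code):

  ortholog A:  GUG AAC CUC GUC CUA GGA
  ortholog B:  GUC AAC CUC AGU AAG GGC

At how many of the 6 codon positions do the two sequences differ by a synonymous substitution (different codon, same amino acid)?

Codon 1: GUG Val / GUC Val — synonymous.
Codon 2: AAC Asn / AAC Asn — identical.
Codon 3: CUC Leu / CUC Leu — identical.
Codon 4: GUC Val / AGU Ser — nonsynonymous.
Codon 5: CUA Leu / AAG Lys — nonsynonymous.
Codon 6: GGA Gly / GGC Gly — synonymous.
Synonymous differences: 2.

2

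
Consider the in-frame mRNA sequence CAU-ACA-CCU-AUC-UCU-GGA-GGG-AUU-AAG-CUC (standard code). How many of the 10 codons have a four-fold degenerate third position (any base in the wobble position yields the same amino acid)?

6

Codon 1 CAU (His): third position 2-fold.
Codon 2 ACA (Thr): third position 4-fold.
Codon 3 CCU (Pro): third position 4-fold.
Codon 4 AUC (Ile): third position 3-fold.
Codon 5 UCU (Ser): third position 4-fold.
Codon 6 GGA (Gly): third position 4-fold.
Codon 7 GGG (Gly): third position 4-fold.
Codon 8 AUU (Ile): third position 3-fold.
Codon 9 AAG (Lys): third position 2-fold.
Codon 10 CUC (Leu): third position 4-fold.
Four-fold degenerate third positions: 6.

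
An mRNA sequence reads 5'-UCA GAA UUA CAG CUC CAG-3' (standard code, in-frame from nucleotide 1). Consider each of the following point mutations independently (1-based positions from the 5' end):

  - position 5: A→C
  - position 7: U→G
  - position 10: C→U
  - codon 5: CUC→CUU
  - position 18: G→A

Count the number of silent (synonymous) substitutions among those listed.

2

Codon 2: GAA (Glu) → GCA (Ala) — missense.
Codon 3: UUA (Leu) → GUA (Val) — missense.
Codon 4: CAG (Gln) → UAG (Stop) — nonsense.
Codon 5: CUC (Leu) → CUU (Leu) — synonymous.
Codon 6: CAG (Gln) → CAA (Gln) — synonymous.
Synonymous: 2 of 5.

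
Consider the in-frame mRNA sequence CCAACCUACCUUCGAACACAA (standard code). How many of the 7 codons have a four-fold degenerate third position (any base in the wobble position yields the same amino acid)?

Codon 1 CCA (Pro): third position 4-fold.
Codon 2 ACC (Thr): third position 4-fold.
Codon 3 UAC (Tyr): third position 2-fold.
Codon 4 CUU (Leu): third position 4-fold.
Codon 5 CGA (Arg): third position 4-fold.
Codon 6 ACA (Thr): third position 4-fold.
Codon 7 CAA (Gln): third position 2-fold.
Four-fold degenerate third positions: 5.

5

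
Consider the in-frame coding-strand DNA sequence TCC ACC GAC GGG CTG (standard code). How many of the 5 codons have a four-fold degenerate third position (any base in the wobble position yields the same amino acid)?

4

Codon 1 TCC (Ser): third position 4-fold.
Codon 2 ACC (Thr): third position 4-fold.
Codon 3 GAC (Asp): third position 2-fold.
Codon 4 GGG (Gly): third position 4-fold.
Codon 5 CTG (Leu): third position 4-fold.
Four-fold degenerate third positions: 4.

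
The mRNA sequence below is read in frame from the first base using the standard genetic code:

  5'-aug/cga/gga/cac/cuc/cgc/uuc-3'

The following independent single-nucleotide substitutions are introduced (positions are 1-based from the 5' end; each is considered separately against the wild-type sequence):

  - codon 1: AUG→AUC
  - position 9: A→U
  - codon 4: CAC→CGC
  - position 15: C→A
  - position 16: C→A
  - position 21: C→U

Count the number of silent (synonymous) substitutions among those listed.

Codon 1: AUG (Met) → AUC (Ile) — missense.
Codon 3: GGA (Gly) → GGU (Gly) — synonymous.
Codon 4: CAC (His) → CGC (Arg) — missense.
Codon 5: CUC (Leu) → CUA (Leu) — synonymous.
Codon 6: CGC (Arg) → AGC (Ser) — missense.
Codon 7: UUC (Phe) → UUU (Phe) — synonymous.
Synonymous: 3 of 6.

3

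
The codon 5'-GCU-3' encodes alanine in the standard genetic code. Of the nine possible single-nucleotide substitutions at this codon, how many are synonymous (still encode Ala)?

3

Position 1: none → 0 synonymous.
Position 2: none → 0 synonymous.
Position 3: GCC, GCA, GCG → 3 synonymous.
Total: 0 + 0 + 3 = 3.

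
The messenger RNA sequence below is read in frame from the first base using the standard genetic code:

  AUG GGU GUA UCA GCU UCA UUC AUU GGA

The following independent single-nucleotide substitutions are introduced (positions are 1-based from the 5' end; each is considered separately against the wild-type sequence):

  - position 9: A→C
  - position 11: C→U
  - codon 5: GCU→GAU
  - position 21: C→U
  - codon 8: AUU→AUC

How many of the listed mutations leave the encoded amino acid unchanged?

Codon 3: GUA (Val) → GUC (Val) — synonymous.
Codon 4: UCA (Ser) → UUA (Leu) — missense.
Codon 5: GCU (Ala) → GAU (Asp) — missense.
Codon 7: UUC (Phe) → UUU (Phe) — synonymous.
Codon 8: AUU (Ile) → AUC (Ile) — synonymous.
Synonymous: 3 of 5.

3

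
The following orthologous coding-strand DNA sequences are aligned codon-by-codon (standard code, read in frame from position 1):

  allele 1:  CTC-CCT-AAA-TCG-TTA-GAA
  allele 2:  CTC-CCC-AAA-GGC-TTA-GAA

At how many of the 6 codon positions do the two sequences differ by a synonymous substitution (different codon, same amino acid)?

1

Codon 1: CTC Leu / CTC Leu — identical.
Codon 2: CCT Pro / CCC Pro — synonymous.
Codon 3: AAA Lys / AAA Lys — identical.
Codon 4: TCG Ser / GGC Gly — nonsynonymous.
Codon 5: TTA Leu / TTA Leu — identical.
Codon 6: GAA Glu / GAA Glu — identical.
Synonymous differences: 1.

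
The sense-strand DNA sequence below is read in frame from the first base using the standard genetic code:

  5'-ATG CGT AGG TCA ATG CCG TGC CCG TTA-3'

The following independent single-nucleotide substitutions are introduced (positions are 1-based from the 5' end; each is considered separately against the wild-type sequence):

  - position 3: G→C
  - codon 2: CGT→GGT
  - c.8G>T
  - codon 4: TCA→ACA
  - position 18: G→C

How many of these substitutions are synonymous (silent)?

Codon 1: ATG (Met) → ATC (Ile) — missense.
Codon 2: CGT (Arg) → GGT (Gly) — missense.
Codon 3: AGG (Arg) → ATG (Met) — missense.
Codon 4: TCA (Ser) → ACA (Thr) — missense.
Codon 6: CCG (Pro) → CCC (Pro) — synonymous.
Synonymous: 1 of 5.

1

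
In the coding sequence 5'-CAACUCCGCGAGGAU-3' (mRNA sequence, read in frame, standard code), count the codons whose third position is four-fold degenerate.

Codon 1 CAA (Gln): third position 2-fold.
Codon 2 CUC (Leu): third position 4-fold.
Codon 3 CGC (Arg): third position 4-fold.
Codon 4 GAG (Glu): third position 2-fold.
Codon 5 GAU (Asp): third position 2-fold.
Four-fold degenerate third positions: 2.

2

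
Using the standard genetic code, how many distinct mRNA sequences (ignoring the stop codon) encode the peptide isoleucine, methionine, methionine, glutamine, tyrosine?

12

Ile: 3 codons.
Met: 1 codon.
Met: 1 codon.
Gln: 2 codons.
Tyr: 2 codons.
3 × 1 × 1 × 2 × 2 = 12.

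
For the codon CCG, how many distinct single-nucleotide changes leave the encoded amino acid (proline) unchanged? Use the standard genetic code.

3

Position 1: none → 0 synonymous.
Position 2: none → 0 synonymous.
Position 3: CCU, CCC, CCA → 3 synonymous.
Total: 0 + 0 + 3 = 3.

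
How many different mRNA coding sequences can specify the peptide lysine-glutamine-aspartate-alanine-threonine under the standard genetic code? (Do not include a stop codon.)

128

Lys: 2 codons.
Gln: 2 codons.
Asp: 2 codons.
Ala: 4 codons.
Thr: 4 codons.
2 × 2 × 2 × 4 × 4 = 128.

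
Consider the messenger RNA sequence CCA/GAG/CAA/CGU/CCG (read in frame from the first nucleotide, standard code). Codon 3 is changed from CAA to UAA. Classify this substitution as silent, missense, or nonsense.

Position 7 falls in codon 3: CAA → Gln.
After the substitution the codon is UAA → Stop.
The new codon is a stop codon, so this is a nonsense mutation.

nonsense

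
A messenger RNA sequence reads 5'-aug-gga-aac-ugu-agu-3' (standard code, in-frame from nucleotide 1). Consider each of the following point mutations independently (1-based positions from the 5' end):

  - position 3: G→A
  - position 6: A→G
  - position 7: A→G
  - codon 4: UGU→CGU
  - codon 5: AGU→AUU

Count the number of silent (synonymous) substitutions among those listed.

1

Codon 1: AUG (Met) → AUA (Ile) — missense.
Codon 2: GGA (Gly) → GGG (Gly) — synonymous.
Codon 3: AAC (Asn) → GAC (Asp) — missense.
Codon 4: UGU (Cys) → CGU (Arg) — missense.
Codon 5: AGU (Ser) → AUU (Ile) — missense.
Synonymous: 1 of 5.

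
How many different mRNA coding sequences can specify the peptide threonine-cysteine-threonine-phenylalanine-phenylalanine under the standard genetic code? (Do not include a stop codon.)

128

Thr: 4 codons.
Cys: 2 codons.
Thr: 4 codons.
Phe: 2 codons.
Phe: 2 codons.
4 × 2 × 4 × 2 × 2 = 128.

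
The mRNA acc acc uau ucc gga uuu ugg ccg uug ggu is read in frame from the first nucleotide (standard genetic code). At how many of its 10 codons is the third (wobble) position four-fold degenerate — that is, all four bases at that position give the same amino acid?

Codon 1 ACC (Thr): third position 4-fold.
Codon 2 ACC (Thr): third position 4-fold.
Codon 3 UAU (Tyr): third position 2-fold.
Codon 4 UCC (Ser): third position 4-fold.
Codon 5 GGA (Gly): third position 4-fold.
Codon 6 UUU (Phe): third position 2-fold.
Codon 7 UGG (Trp): third position 1-fold.
Codon 8 CCG (Pro): third position 4-fold.
Codon 9 UUG (Leu): third position 2-fold.
Codon 10 GGU (Gly): third position 4-fold.
Four-fold degenerate third positions: 6.

6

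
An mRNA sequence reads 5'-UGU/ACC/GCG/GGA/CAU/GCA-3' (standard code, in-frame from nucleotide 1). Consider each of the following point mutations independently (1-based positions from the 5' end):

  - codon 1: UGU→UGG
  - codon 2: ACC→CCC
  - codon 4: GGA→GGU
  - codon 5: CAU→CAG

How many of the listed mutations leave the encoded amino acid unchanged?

1

Codon 1: UGU (Cys) → UGG (Trp) — missense.
Codon 2: ACC (Thr) → CCC (Pro) — missense.
Codon 4: GGA (Gly) → GGU (Gly) — synonymous.
Codon 5: CAU (His) → CAG (Gln) — missense.
Synonymous: 1 of 4.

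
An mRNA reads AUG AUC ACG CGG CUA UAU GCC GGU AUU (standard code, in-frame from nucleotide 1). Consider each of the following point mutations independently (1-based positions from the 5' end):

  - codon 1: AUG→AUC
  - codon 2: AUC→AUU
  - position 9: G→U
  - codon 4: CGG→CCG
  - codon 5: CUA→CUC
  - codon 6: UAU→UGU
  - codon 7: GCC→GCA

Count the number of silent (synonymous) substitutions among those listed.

4

Codon 1: AUG (Met) → AUC (Ile) — missense.
Codon 2: AUC (Ile) → AUU (Ile) — synonymous.
Codon 3: ACG (Thr) → ACU (Thr) — synonymous.
Codon 4: CGG (Arg) → CCG (Pro) — missense.
Codon 5: CUA (Leu) → CUC (Leu) — synonymous.
Codon 6: UAU (Tyr) → UGU (Cys) — missense.
Codon 7: GCC (Ala) → GCA (Ala) — synonymous.
Synonymous: 4 of 7.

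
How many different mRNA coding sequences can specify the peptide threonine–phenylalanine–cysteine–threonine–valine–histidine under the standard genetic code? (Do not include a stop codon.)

512

Thr: 4 codons.
Phe: 2 codons.
Cys: 2 codons.
Thr: 4 codons.
Val: 4 codons.
His: 2 codons.
4 × 2 × 2 × 4 × 4 × 2 = 512.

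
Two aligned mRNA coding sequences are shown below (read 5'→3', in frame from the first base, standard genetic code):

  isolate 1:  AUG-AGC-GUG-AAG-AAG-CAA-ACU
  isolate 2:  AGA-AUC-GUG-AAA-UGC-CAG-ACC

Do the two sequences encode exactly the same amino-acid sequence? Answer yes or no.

Codon 1: AUG Met / AGA Arg — nonsynonymous.
Codon 2: AGC Ser / AUC Ile — nonsynonymous.
Codon 3: GUG Val / GUG Val — identical.
Codon 4: AAG Lys / AAA Lys — synonymous.
Codon 5: AAG Lys / UGC Cys — nonsynonymous.
Codon 6: CAA Gln / CAG Gln — synonymous.
Codon 7: ACU Thr / ACC Thr — synonymous.
Nonsynonymous differences: 3 → different protein.

no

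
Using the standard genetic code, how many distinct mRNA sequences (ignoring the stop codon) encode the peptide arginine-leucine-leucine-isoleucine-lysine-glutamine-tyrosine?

Arg: 6 codons.
Leu: 6 codons.
Leu: 6 codons.
Ile: 3 codons.
Lys: 2 codons.
Gln: 2 codons.
Tyr: 2 codons.
6 × 6 × 6 × 3 × 2 × 2 × 2 = 5184.

5184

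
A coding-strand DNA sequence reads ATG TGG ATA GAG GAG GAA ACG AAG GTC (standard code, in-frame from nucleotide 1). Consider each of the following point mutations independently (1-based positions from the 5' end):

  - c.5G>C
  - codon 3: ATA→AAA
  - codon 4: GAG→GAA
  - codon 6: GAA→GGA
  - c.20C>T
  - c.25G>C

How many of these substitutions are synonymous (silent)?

1

Codon 2: TGG (Trp) → TCG (Ser) — missense.
Codon 3: ATA (Ile) → AAA (Lys) — missense.
Codon 4: GAG (Glu) → GAA (Glu) — synonymous.
Codon 6: GAA (Glu) → GGA (Gly) — missense.
Codon 7: ACG (Thr) → ATG (Met) — missense.
Codon 9: GTC (Val) → CTC (Leu) — missense.
Synonymous: 1 of 6.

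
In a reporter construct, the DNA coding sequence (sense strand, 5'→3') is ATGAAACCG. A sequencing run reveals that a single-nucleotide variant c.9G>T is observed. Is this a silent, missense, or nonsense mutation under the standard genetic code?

silent

Position 9 falls in codon 3: CCG → Pro.
After the substitution the codon is CCT → Pro.
Both encode Pro, so the change is synonymous.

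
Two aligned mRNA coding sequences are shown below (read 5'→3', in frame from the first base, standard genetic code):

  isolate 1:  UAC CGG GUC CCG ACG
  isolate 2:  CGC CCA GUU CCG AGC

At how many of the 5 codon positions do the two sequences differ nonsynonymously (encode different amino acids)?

Codon 1: UAC Tyr / CGC Arg — nonsynonymous.
Codon 2: CGG Arg / CCA Pro — nonsynonymous.
Codon 3: GUC Val / GUU Val — synonymous.
Codon 4: CCG Pro / CCG Pro — identical.
Codon 5: ACG Thr / AGC Ser — nonsynonymous.
Nonsynonymous differences: 3.

3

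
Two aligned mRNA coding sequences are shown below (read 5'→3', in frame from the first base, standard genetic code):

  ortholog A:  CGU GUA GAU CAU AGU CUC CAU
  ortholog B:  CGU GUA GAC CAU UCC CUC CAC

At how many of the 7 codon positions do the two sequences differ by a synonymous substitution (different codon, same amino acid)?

Codon 1: CGU Arg / CGU Arg — identical.
Codon 2: GUA Val / GUA Val — identical.
Codon 3: GAU Asp / GAC Asp — synonymous.
Codon 4: CAU His / CAU His — identical.
Codon 5: AGU Ser / UCC Ser — synonymous.
Codon 6: CUC Leu / CUC Leu — identical.
Codon 7: CAU His / CAC His — synonymous.
Synonymous differences: 3.

3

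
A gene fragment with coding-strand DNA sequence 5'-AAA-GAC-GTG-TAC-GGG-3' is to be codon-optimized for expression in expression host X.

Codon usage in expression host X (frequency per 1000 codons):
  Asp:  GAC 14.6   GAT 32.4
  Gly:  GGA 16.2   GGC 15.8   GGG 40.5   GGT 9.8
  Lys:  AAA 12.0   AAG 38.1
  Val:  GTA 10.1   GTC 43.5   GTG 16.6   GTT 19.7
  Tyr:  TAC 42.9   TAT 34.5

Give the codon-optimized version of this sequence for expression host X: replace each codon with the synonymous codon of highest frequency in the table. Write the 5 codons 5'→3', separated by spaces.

AAG GAT GTC TAC GGG

Codon 1 (Lys): best is AAG at 38.1.
Codon 2 (Asp): best is GAT at 32.4.
Codon 3 (Val): best is GTC at 43.5.
Codon 4 (Tyr): best is TAC at 42.9.
Codon 5 (Gly): best is GGG at 40.5.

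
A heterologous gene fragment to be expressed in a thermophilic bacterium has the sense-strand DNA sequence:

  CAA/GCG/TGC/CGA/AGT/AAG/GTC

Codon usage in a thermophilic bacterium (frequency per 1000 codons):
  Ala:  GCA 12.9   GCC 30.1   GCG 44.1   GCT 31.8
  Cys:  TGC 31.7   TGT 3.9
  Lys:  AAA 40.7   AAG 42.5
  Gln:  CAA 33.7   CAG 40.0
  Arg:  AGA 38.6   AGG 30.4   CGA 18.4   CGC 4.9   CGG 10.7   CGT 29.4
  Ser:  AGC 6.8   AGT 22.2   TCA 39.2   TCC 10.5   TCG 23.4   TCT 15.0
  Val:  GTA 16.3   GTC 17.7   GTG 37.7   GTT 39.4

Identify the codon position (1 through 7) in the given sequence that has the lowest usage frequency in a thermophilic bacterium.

7

Codon 1 CAA (Gln): 33.7 per 1000.
Codon 2 GCG (Ala): 44.1 per 1000.
Codon 3 TGC (Cys): 31.7 per 1000.
Codon 4 CGA (Arg): 18.4 per 1000.
Codon 5 AGT (Ser): 22.2 per 1000.
Codon 6 AAG (Lys): 42.5 per 1000.
Codon 7 GTC (Val): 17.7 per 1000.
Lowest frequency is 17.7 at codon 7.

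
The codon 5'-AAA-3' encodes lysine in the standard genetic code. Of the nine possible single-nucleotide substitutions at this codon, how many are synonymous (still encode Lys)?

Position 1: none → 0 synonymous.
Position 2: none → 0 synonymous.
Position 3: AAG → 1 synonymous.
Total: 0 + 0 + 1 = 1.

1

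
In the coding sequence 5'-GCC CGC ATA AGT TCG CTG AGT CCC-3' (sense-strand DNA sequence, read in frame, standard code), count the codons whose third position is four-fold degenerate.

Codon 1 GCC (Ala): third position 4-fold.
Codon 2 CGC (Arg): third position 4-fold.
Codon 3 ATA (Ile): third position 3-fold.
Codon 4 AGT (Ser): third position 2-fold.
Codon 5 TCG (Ser): third position 4-fold.
Codon 6 CTG (Leu): third position 4-fold.
Codon 7 AGT (Ser): third position 2-fold.
Codon 8 CCC (Pro): third position 4-fold.
Four-fold degenerate third positions: 5.

5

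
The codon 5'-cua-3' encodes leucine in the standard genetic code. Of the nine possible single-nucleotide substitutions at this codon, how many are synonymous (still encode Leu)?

4

Position 1: UUA → 1 synonymous.
Position 2: none → 0 synonymous.
Position 3: CUU, CUC, CUG → 3 synonymous.
Total: 1 + 0 + 3 = 4.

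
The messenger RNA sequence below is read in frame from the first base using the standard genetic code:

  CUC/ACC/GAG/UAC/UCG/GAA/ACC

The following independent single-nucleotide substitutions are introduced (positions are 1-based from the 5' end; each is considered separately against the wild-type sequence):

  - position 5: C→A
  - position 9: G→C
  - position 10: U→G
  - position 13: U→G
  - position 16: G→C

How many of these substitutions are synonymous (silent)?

0

Codon 2: ACC (Thr) → AAC (Asn) — missense.
Codon 3: GAG (Glu) → GAC (Asp) — missense.
Codon 4: UAC (Tyr) → GAC (Asp) — missense.
Codon 5: UCG (Ser) → GCG (Ala) — missense.
Codon 6: GAA (Glu) → CAA (Gln) — missense.
Synonymous: 0 of 5.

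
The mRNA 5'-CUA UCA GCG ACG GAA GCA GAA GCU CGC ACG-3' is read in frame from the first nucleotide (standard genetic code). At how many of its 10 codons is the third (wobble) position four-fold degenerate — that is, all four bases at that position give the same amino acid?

8

Codon 1 CUA (Leu): third position 4-fold.
Codon 2 UCA (Ser): third position 4-fold.
Codon 3 GCG (Ala): third position 4-fold.
Codon 4 ACG (Thr): third position 4-fold.
Codon 5 GAA (Glu): third position 2-fold.
Codon 6 GCA (Ala): third position 4-fold.
Codon 7 GAA (Glu): third position 2-fold.
Codon 8 GCU (Ala): third position 4-fold.
Codon 9 CGC (Arg): third position 4-fold.
Codon 10 ACG (Thr): third position 4-fold.
Four-fold degenerate third positions: 8.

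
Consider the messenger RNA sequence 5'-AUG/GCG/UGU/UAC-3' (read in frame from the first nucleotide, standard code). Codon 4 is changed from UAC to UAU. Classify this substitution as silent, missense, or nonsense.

silent

Position 12 falls in codon 4: UAC → Tyr.
After the substitution the codon is UAU → Tyr.
Both encode Tyr, so the change is synonymous.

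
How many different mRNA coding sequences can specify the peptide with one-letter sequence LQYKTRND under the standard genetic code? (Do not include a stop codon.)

Leu: 6 codons.
Gln: 2 codons.
Tyr: 2 codons.
Lys: 2 codons.
Thr: 4 codons.
Arg: 6 codons.
Asn: 2 codons.
Asp: 2 codons.
6 × 2 × 2 × 2 × 4 × 6 × 2 × 2 = 4608.

4608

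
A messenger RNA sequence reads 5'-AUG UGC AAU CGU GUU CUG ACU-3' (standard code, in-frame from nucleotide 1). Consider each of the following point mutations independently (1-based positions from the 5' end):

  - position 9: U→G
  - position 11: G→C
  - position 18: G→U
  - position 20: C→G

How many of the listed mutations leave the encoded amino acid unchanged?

Codon 3: AAU (Asn) → AAG (Lys) — missense.
Codon 4: CGU (Arg) → CCU (Pro) — missense.
Codon 6: CUG (Leu) → CUU (Leu) — synonymous.
Codon 7: ACU (Thr) → AGU (Ser) — missense.
Synonymous: 1 of 4.

1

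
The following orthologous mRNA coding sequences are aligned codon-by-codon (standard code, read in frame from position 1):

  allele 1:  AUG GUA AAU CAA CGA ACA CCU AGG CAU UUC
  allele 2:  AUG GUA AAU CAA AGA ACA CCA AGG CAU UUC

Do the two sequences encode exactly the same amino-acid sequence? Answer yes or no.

yes

Codon 1: AUG Met / AUG Met — identical.
Codon 2: GUA Val / GUA Val — identical.
Codon 3: AAU Asn / AAU Asn — identical.
Codon 4: CAA Gln / CAA Gln — identical.
Codon 5: CGA Arg / AGA Arg — synonymous.
Codon 6: ACA Thr / ACA Thr — identical.
Codon 7: CCU Pro / CCA Pro — synonymous.
Codon 8: AGG Arg / AGG Arg — identical.
Codon 9: CAU His / CAU His — identical.
Codon 10: UUC Phe / UUC Phe — identical.
Nonsynonymous differences: 0 → same protein.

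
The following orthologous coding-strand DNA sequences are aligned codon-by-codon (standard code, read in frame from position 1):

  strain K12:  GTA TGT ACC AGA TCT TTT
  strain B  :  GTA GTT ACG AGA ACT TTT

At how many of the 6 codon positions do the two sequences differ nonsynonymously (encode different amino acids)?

Codon 1: GTA Val / GTA Val — identical.
Codon 2: TGT Cys / GTT Val — nonsynonymous.
Codon 3: ACC Thr / ACG Thr — synonymous.
Codon 4: AGA Arg / AGA Arg — identical.
Codon 5: TCT Ser / ACT Thr — nonsynonymous.
Codon 6: TTT Phe / TTT Phe — identical.
Nonsynonymous differences: 2.

2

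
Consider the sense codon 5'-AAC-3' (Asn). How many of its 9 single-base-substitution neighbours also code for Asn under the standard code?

1

Position 1: none → 0 synonymous.
Position 2: none → 0 synonymous.
Position 3: AAT → 1 synonymous.
Total: 0 + 0 + 1 = 1.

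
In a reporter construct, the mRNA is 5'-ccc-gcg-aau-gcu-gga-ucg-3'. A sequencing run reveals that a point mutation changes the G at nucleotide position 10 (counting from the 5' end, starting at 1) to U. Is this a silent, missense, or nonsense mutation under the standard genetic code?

missense

Position 10 falls in codon 4: GCU → Ala.
After the substitution the codon is UCU → Ser.
Ala ≠ Ser, so this is a missense mutation.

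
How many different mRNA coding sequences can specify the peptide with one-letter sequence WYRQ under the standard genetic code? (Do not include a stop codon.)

Trp: 1 codon.
Tyr: 2 codons.
Arg: 6 codons.
Gln: 2 codons.
1 × 2 × 6 × 2 = 24.

24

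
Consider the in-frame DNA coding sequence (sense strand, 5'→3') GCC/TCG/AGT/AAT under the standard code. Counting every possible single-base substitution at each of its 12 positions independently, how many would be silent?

Codon 1 (GCC, Ala): 3 synonymous substitutions.
Codon 2 (TCG, Ser): 3 synonymous substitutions.
Codon 3 (AGT, Ser): 1 synonymous substitution.
Codon 4 (AAT, Asn): 1 synonymous substitution.
Total: 3 + 3 + 1 + 1 = 8.

8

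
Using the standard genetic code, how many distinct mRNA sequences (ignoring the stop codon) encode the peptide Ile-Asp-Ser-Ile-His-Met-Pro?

864

Ile: 3 codons.
Asp: 2 codons.
Ser: 6 codons.
Ile: 3 codons.
His: 2 codons.
Met: 1 codon.
Pro: 4 codons.
3 × 2 × 6 × 3 × 2 × 1 × 4 = 864.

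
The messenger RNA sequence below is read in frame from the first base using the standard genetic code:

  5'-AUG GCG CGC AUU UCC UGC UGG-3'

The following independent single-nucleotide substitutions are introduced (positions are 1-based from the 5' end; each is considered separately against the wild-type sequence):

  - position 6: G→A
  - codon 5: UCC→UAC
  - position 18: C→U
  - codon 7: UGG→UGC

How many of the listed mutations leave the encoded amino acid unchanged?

2

Codon 2: GCG (Ala) → GCA (Ala) — synonymous.
Codon 5: UCC (Ser) → UAC (Tyr) — missense.
Codon 6: UGC (Cys) → UGU (Cys) — synonymous.
Codon 7: UGG (Trp) → UGC (Cys) — missense.
Synonymous: 2 of 4.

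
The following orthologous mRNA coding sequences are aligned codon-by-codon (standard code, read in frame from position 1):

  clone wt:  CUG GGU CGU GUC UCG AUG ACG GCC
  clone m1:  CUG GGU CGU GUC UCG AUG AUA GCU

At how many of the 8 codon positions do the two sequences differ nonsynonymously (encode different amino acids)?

1

Codon 1: CUG Leu / CUG Leu — identical.
Codon 2: GGU Gly / GGU Gly — identical.
Codon 3: CGU Arg / CGU Arg — identical.
Codon 4: GUC Val / GUC Val — identical.
Codon 5: UCG Ser / UCG Ser — identical.
Codon 6: AUG Met / AUG Met — identical.
Codon 7: ACG Thr / AUA Ile — nonsynonymous.
Codon 8: GCC Ala / GCU Ala — synonymous.
Nonsynonymous differences: 1.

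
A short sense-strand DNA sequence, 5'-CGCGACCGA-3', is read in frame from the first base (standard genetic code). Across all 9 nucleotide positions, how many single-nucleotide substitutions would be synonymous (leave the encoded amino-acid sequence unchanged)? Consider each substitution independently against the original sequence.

8

Codon 1 (CGC, Arg): 3 synonymous substitutions.
Codon 2 (GAC, Asp): 1 synonymous substitution.
Codon 3 (CGA, Arg): 4 synonymous substitutions.
Total: 3 + 1 + 4 = 8.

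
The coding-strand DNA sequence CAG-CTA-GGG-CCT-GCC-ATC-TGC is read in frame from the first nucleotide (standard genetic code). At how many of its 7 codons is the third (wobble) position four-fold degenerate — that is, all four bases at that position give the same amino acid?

Codon 1 CAG (Gln): third position 2-fold.
Codon 2 CTA (Leu): third position 4-fold.
Codon 3 GGG (Gly): third position 4-fold.
Codon 4 CCT (Pro): third position 4-fold.
Codon 5 GCC (Ala): third position 4-fold.
Codon 6 ATC (Ile): third position 3-fold.
Codon 7 TGC (Cys): third position 2-fold.
Four-fold degenerate third positions: 4.

4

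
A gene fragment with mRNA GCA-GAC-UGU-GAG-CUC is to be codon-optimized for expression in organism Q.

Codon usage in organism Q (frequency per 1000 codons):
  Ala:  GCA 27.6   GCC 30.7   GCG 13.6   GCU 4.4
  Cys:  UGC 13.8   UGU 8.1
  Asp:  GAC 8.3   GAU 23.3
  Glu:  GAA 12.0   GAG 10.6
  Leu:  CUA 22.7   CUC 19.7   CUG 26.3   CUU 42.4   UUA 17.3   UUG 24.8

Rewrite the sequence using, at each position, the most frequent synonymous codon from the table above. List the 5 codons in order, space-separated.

Codon 1 (Ala): best is GCC at 30.7.
Codon 2 (Asp): best is GAU at 23.3.
Codon 3 (Cys): best is UGC at 13.8.
Codon 4 (Glu): best is GAA at 12.0.
Codon 5 (Leu): best is CUU at 42.4.

GCC GAU UGC GAA CUU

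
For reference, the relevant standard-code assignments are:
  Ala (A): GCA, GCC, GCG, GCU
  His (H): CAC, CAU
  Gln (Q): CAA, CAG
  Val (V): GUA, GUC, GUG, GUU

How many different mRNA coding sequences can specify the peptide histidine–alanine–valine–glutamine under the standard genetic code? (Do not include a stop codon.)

64

His: 2 codons.
Ala: 4 codons.
Val: 4 codons.
Gln: 2 codons.
2 × 4 × 4 × 2 = 64.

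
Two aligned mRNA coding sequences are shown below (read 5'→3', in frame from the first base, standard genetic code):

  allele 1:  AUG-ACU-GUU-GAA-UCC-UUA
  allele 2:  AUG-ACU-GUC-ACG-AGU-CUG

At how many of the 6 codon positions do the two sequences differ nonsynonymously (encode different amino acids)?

1

Codon 1: AUG Met / AUG Met — identical.
Codon 2: ACU Thr / ACU Thr — identical.
Codon 3: GUU Val / GUC Val — synonymous.
Codon 4: GAA Glu / ACG Thr — nonsynonymous.
Codon 5: UCC Ser / AGU Ser — synonymous.
Codon 6: UUA Leu / CUG Leu — synonymous.
Nonsynonymous differences: 1.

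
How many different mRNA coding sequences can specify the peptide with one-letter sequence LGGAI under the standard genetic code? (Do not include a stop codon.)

Leu: 6 codons.
Gly: 4 codons.
Gly: 4 codons.
Ala: 4 codons.
Ile: 3 codons.
6 × 4 × 4 × 4 × 3 = 1152.

1152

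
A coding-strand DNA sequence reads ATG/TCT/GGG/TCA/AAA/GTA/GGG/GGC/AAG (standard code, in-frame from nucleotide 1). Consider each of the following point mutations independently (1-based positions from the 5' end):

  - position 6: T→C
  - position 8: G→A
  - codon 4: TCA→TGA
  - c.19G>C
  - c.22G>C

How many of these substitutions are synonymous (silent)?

1

Codon 2: TCT (Ser) → TCC (Ser) — synonymous.
Codon 3: GGG (Gly) → GAG (Glu) — missense.
Codon 4: TCA (Ser) → TGA (Stop) — nonsense.
Codon 7: GGG (Gly) → CGG (Arg) — missense.
Codon 8: GGC (Gly) → CGC (Arg) — missense.
Synonymous: 1 of 5.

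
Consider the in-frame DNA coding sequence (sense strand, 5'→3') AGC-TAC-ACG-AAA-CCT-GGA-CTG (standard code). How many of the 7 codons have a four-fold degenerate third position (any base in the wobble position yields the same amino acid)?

Codon 1 AGC (Ser): third position 2-fold.
Codon 2 TAC (Tyr): third position 2-fold.
Codon 3 ACG (Thr): third position 4-fold.
Codon 4 AAA (Lys): third position 2-fold.
Codon 5 CCT (Pro): third position 4-fold.
Codon 6 GGA (Gly): third position 4-fold.
Codon 7 CTG (Leu): third position 4-fold.
Four-fold degenerate third positions: 4.

4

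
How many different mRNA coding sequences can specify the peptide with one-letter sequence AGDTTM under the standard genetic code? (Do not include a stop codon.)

512

Ala: 4 codons.
Gly: 4 codons.
Asp: 2 codons.
Thr: 4 codons.
Thr: 4 codons.
Met: 1 codon.
4 × 4 × 2 × 4 × 4 × 1 = 512.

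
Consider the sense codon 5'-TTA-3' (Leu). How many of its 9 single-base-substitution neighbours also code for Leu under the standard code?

2

Position 1: CTA → 1 synonymous.
Position 2: none → 0 synonymous.
Position 3: TTG → 1 synonymous.
Total: 1 + 0 + 1 = 2.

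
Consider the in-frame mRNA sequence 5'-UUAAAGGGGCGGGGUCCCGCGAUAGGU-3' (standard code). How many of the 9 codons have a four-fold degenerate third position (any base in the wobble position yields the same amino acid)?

6

Codon 1 UUA (Leu): third position 2-fold.
Codon 2 AAG (Lys): third position 2-fold.
Codon 3 GGG (Gly): third position 4-fold.
Codon 4 CGG (Arg): third position 4-fold.
Codon 5 GGU (Gly): third position 4-fold.
Codon 6 CCC (Pro): third position 4-fold.
Codon 7 GCG (Ala): third position 4-fold.
Codon 8 AUA (Ile): third position 3-fold.
Codon 9 GGU (Gly): third position 4-fold.
Four-fold degenerate third positions: 6.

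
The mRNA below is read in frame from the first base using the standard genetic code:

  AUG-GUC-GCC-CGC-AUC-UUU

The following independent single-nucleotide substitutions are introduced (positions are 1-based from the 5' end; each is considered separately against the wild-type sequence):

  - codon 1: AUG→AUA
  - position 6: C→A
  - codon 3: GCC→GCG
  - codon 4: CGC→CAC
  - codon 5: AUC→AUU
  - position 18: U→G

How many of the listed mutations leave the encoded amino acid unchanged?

3

Codon 1: AUG (Met) → AUA (Ile) — missense.
Codon 2: GUC (Val) → GUA (Val) — synonymous.
Codon 3: GCC (Ala) → GCG (Ala) — synonymous.
Codon 4: CGC (Arg) → CAC (His) — missense.
Codon 5: AUC (Ile) → AUU (Ile) — synonymous.
Codon 6: UUU (Phe) → UUG (Leu) — missense.
Synonymous: 3 of 6.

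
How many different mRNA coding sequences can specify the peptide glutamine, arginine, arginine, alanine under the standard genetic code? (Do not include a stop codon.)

288

Gln: 2 codons.
Arg: 6 codons.
Arg: 6 codons.
Ala: 4 codons.
2 × 6 × 6 × 4 = 288.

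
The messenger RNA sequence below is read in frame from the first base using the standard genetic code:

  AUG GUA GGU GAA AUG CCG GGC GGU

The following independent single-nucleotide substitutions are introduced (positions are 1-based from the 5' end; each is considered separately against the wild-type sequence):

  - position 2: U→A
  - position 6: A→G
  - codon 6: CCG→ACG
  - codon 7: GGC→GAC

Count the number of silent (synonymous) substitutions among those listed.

1

Codon 1: AUG (Met) → AAG (Lys) — missense.
Codon 2: GUA (Val) → GUG (Val) — synonymous.
Codon 6: CCG (Pro) → ACG (Thr) — missense.
Codon 7: GGC (Gly) → GAC (Asp) — missense.
Synonymous: 1 of 4.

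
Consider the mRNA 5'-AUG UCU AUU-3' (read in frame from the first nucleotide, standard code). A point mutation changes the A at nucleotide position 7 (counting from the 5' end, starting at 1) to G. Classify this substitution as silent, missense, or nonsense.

Position 7 falls in codon 3: AUU → Ile.
After the substitution the codon is GUU → Val.
Ile ≠ Val, so this is a missense mutation.

missense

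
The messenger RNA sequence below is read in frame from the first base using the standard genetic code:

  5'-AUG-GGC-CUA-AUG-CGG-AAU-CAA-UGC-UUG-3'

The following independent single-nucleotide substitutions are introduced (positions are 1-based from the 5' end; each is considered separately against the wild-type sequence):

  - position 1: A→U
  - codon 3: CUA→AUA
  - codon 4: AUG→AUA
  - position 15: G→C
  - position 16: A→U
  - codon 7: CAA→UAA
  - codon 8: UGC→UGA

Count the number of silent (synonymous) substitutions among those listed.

1

Codon 1: AUG (Met) → UUG (Leu) — missense.
Codon 3: CUA (Leu) → AUA (Ile) — missense.
Codon 4: AUG (Met) → AUA (Ile) — missense.
Codon 5: CGG (Arg) → CGC (Arg) — synonymous.
Codon 6: AAU (Asn) → UAU (Tyr) — missense.
Codon 7: CAA (Gln) → UAA (Stop) — nonsense.
Codon 8: UGC (Cys) → UGA (Stop) — nonsense.
Synonymous: 1 of 7.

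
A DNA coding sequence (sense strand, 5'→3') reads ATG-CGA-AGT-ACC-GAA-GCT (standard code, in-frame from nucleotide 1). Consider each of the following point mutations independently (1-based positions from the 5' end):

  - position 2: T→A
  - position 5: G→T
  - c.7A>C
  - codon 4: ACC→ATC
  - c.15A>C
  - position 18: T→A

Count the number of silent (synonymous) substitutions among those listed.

1

Codon 1: ATG (Met) → AAG (Lys) — missense.
Codon 2: CGA (Arg) → CTA (Leu) — missense.
Codon 3: AGT (Ser) → CGT (Arg) — missense.
Codon 4: ACC (Thr) → ATC (Ile) — missense.
Codon 5: GAA (Glu) → GAC (Asp) — missense.
Codon 6: GCT (Ala) → GCA (Ala) — synonymous.
Synonymous: 1 of 6.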